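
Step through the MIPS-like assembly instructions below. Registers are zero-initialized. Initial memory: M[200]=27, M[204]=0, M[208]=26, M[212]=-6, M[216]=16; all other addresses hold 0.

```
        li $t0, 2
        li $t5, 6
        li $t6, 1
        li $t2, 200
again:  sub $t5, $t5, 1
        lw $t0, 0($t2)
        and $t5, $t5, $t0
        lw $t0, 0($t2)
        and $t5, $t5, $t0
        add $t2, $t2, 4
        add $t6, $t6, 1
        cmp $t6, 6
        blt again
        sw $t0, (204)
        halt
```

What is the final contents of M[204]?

16

after li $t0, 2: $t0=2
after li $t5, 6: $t5=6
after li $t6, 1: $t6=1
after li $t2, 200: $t2=200
after sub $t5, $t5, 1: $t5=6-1=5
after lw $t0, 0($t2): $t0=M[200]=27
after and $t5, $t5, $t0: $t5=5&27=1
after lw $t0, 0($t2): $t0=M[200]=27
after and $t5, $t5, $t0: $t5=1&27=1
after add $t2, $t2, 4: $t2=200+4=204
after add $t6, $t6, 1: $t6=1+1=2
cmp $t6, 6  (cmp 2,6)
blt again: taken
after sub $t5, $t5, 1: $t5=1-1=0
after lw $t0, 0($t2): $t0=M[204]=0
after and $t5, $t5, $t0: $t5=0&0=0
after lw $t0, 0($t2): $t0=M[204]=0
after and $t5, $t5, $t0: $t5=0&0=0
after add $t2, $t2, 4: $t2=204+4=208
after add $t6, $t6, 1: $t6=2+1=3
cmp $t6, 6  (cmp 3,6)
blt again: taken
after sub $t5, $t5, 1: $t5=0-1=-1
after lw $t0, 0($t2): $t0=M[208]=26
after and $t5, $t5, $t0: $t5=(-1)&26=26
after lw $t0, 0($t2): $t0=M[208]=26
after and $t5, $t5, $t0: $t5=26&26=26
after add $t2, $t2, 4: $t2=208+4=212
after add $t6, $t6, 1: $t6=3+1=4
cmp $t6, 6  (cmp 4,6)
blt again: taken
after sub $t5, $t5, 1: $t5=26-1=25
after lw $t0, 0($t2): $t0=M[212]=-6
after and $t5, $t5, $t0: $t5=25&(-6)=24
after lw $t0, 0($t2): $t0=M[212]=-6
after and $t5, $t5, $t0: $t5=24&(-6)=24
after add $t2, $t2, 4: $t2=212+4=216
after add $t6, $t6, 1: $t6=4+1=5
cmp $t6, 6  (cmp 5,6)
blt again: taken
after sub $t5, $t5, 1: $t5=24-1=23
after lw $t0, 0($t2): $t0=M[216]=16
after and $t5, $t5, $t0: $t5=23&16=16
after lw $t0, 0($t2): $t0=M[216]=16
after and $t5, $t5, $t0: $t5=16&16=16
after add $t2, $t2, 4: $t2=216+4=220
after add $t6, $t6, 1: $t6=5+1=6
cmp $t6, 6  (cmp 6,6)
blt again: not taken
sw $t0, (204) → M[204]=16
halt.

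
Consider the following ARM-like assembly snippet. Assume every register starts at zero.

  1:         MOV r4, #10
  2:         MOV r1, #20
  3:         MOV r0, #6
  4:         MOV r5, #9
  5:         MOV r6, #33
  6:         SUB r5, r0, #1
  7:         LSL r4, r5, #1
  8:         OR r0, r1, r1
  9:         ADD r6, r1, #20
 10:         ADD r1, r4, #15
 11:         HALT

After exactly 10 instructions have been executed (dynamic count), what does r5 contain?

5

r4=10
r1=20
r0=6
r5=9
r6=33
r5=6-1=5
r4=5<<1=10
r0=20|20=20
r6=20+20=40
r1=10+15=25
After step 10: r5 = 5.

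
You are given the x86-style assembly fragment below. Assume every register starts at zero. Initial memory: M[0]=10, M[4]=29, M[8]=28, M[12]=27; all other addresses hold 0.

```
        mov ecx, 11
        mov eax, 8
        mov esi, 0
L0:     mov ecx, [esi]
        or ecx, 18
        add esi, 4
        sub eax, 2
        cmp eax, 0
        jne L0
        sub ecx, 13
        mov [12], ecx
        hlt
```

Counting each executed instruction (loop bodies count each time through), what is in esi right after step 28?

after mov ecx, 11: ecx=11
after mov eax, 8: eax=8
after mov esi, 0: esi=0
after mov ecx, [esi]: ecx=M[0]=10
after or ecx, 18: ecx=10|18=26
after add esi, 4: esi=0+4=4
after sub eax, 2: eax=8-2=6
cmp eax, 0  (cmp 6,0)
jne L0: taken
after mov ecx, [esi]: ecx=M[4]=29
after or ecx, 18: ecx=29|18=31
after add esi, 4: esi=4+4=8
after sub eax, 2: eax=6-2=4
cmp eax, 0  (cmp 4,0)
jne L0: taken
after mov ecx, [esi]: ecx=M[8]=28
after or ecx, 18: ecx=28|18=30
after add esi, 4: esi=8+4=12
after sub eax, 2: eax=4-2=2
cmp eax, 0  (cmp 2,0)
jne L0: taken
after mov ecx, [esi]: ecx=M[12]=27
after or ecx, 18: ecx=27|18=27
after add esi, 4: esi=12+4=16
after sub eax, 2: eax=2-2=0
cmp eax, 0  (cmp 0,0)
jne L0: not taken
after sub ecx, 13: ecx=27-13=14
After step 28: esi = 16.

16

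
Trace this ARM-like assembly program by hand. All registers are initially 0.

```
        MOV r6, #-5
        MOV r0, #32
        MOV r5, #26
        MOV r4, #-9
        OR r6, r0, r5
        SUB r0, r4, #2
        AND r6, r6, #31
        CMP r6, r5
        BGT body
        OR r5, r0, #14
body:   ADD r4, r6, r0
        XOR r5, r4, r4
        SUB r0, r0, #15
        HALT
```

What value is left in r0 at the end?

MOV r6, #-5 → r6=-5
MOV r0, #32 → r0=32
MOV r5, #26 → r5=26
MOV r4, #-9 → r4=-9
OR r6, r0, r5 → r6=32|26=58
SUB r0, r4, #2 → r0=(-9)-2=-11
AND r6, r6, #31 → r6=58&31=26
CMP r6, r5  (cmp 26,26)
BGT body: not taken
OR r5, r0, #14 → r5=(-11)|14=-1
ADD r4, r6, r0 → r4=26+(-11)=15
XOR r5, r4, r4 → r5=15^15=0
SUB r0, r0, #15 → r0=(-11)-15=-26
halt.

-26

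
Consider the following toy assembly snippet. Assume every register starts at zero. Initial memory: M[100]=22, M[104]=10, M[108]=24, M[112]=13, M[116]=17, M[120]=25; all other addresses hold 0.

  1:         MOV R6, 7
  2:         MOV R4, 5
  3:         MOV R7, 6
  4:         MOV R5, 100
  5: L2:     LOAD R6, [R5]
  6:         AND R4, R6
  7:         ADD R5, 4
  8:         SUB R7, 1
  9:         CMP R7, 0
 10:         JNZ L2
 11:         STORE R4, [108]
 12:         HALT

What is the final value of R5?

124

after MOV R6, 7: R6=7
after MOV R4, 5: R4=5
after MOV R7, 6: R7=6
after MOV R5, 100: R5=100
after LOAD R6, [R5]: R6=M[100]=22
after AND R4, R6: R4=5&22=4
after ADD R5, 4: R5=100+4=104
after SUB R7, 1: R7=6-1=5
CMP R7, 0  (cmp 5,0)
JNZ L2: taken
after LOAD R6, [R5]: R6=M[104]=10
after AND R4, R6: R4=4&10=0
after ADD R5, 4: R5=104+4=108
after SUB R7, 1: R7=5-1=4
CMP R7, 0  (cmp 4,0)
JNZ L2: taken
after LOAD R6, [R5]: R6=M[108]=24
after AND R4, R6: R4=0&24=0
after ADD R5, 4: R5=108+4=112
after SUB R7, 1: R7=4-1=3
CMP R7, 0  (cmp 3,0)
JNZ L2: taken
after LOAD R6, [R5]: R6=M[112]=13
after AND R4, R6: R4=0&13=0
after ADD R5, 4: R5=112+4=116
after SUB R7, 1: R7=3-1=2
CMP R7, 0  (cmp 2,0)
JNZ L2: taken
after LOAD R6, [R5]: R6=M[116]=17
after AND R4, R6: R4=0&17=0
after ADD R5, 4: R5=116+4=120
after SUB R7, 1: R7=2-1=1
CMP R7, 0  (cmp 1,0)
JNZ L2: taken
after LOAD R6, [R5]: R6=M[120]=25
after AND R4, R6: R4=0&25=0
after ADD R5, 4: R5=120+4=124
after SUB R7, 1: R7=1-1=0
CMP R7, 0  (cmp 0,0)
JNZ L2: not taken
STORE R4, [108] → M[108]=0
halt.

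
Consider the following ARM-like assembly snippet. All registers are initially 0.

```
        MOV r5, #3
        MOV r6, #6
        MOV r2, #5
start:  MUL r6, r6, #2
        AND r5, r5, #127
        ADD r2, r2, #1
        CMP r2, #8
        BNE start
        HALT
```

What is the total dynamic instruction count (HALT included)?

19

MOV r5, #3 → r5=3
MOV r6, #6 → r6=6
MOV r2, #5 → r2=5
MUL r6, r6, #2 → r6=6*2=12
AND r5, r5, #127 → r5=3&127=3
ADD r2, r2, #1 → r2=5+1=6
CMP r2, #8  (cmp 6,8)
BNE start: taken
MUL r6, r6, #2 → r6=12*2=24
AND r5, r5, #127 → r5=3&127=3
ADD r2, r2, #1 → r2=6+1=7
CMP r2, #8  (cmp 7,8)
BNE start: taken
MUL r6, r6, #2 → r6=24*2=48
AND r5, r5, #127 → r5=3&127=3
ADD r2, r2, #1 → r2=7+1=8
CMP r2, #8  (cmp 8,8)
BNE start: not taken
halt.
Total executed instructions: 19.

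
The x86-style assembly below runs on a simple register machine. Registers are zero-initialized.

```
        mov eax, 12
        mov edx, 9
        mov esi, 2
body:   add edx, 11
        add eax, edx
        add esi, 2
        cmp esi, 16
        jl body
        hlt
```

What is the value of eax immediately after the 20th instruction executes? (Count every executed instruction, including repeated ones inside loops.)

mov eax, 12 → eax=12
mov edx, 9 → edx=9
mov esi, 2 → esi=2
add edx, 11 → edx=9+11=20
add eax, edx → eax=12+20=32
add esi, 2 → esi=2+2=4
cmp esi, 16  (cmp 4,16)
jl body: taken
add edx, 11 → edx=20+11=31
add eax, edx → eax=32+31=63
add esi, 2 → esi=4+2=6
cmp esi, 16  (cmp 6,16)
jl body: taken
add edx, 11 → edx=31+11=42
add eax, edx → eax=63+42=105
add esi, 2 → esi=6+2=8
cmp esi, 16  (cmp 8,16)
jl body: taken
add edx, 11 → edx=42+11=53
add eax, edx → eax=105+53=158
After step 20: eax = 158.

158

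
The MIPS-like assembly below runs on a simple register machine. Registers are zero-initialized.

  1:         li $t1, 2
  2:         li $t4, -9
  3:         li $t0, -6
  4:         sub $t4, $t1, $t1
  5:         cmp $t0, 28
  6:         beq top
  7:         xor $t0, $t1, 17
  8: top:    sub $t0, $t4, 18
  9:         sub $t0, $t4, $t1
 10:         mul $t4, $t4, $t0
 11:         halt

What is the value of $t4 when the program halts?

0

li $t1, 2 → $t1=2
li $t4, -9 → $t4=-9
li $t0, -6 → $t0=-6
sub $t4, $t1, $t1 → $t4=2-2=0
cmp $t0, 28  (cmp -6,28)
beq top: not taken
xor $t0, $t1, 17 → $t0=2^17=19
sub $t0, $t4, 18 → $t0=0-18=-18
sub $t0, $t4, $t1 → $t0=0-2=-2
mul $t4, $t4, $t0 → $t4=0*(-2)=0
halt.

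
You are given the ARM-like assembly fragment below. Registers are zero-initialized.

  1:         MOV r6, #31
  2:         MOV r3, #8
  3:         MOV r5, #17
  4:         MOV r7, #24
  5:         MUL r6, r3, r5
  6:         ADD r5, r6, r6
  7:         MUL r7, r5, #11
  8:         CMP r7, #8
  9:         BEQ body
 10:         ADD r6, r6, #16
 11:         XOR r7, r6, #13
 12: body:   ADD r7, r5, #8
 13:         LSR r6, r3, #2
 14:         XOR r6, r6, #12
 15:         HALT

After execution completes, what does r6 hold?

MOV r6, #31 → r6=31
MOV r3, #8 → r3=8
MOV r5, #17 → r5=17
MOV r7, #24 → r7=24
MUL r6, r3, r5 → r6=8*17=136
ADD r5, r6, r6 → r5=136+136=272
MUL r7, r5, #11 → r7=272*11=2992
CMP r7, #8  (cmp 2992,8)
BEQ body: not taken
ADD r6, r6, #16 → r6=136+16=152
XOR r7, r6, #13 → r7=152^13=149
ADD r7, r5, #8 → r7=272+8=280
LSR r6, r3, #2 → r6=8>>2=2
XOR r6, r6, #12 → r6=2^12=14
halt.

14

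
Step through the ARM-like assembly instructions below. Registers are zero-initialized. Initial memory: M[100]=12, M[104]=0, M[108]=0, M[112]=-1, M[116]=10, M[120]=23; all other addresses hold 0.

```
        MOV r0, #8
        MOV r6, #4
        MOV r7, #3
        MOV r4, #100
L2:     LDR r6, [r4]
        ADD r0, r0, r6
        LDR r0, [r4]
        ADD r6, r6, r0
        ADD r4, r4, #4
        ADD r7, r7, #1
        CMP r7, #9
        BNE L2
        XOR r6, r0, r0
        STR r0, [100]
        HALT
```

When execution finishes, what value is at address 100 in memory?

after MOV r0, #8: r0=8
after MOV r6, #4: r6=4
after MOV r7, #3: r7=3
after MOV r4, #100: r4=100
after LDR r6, [r4]: r6=M[100]=12
after ADD r0, r0, r6: r0=8+12=20
after LDR r0, [r4]: r0=M[100]=12
after ADD r6, r6, r0: r6=12+12=24
after ADD r4, r4, #4: r4=100+4=104
after ADD r7, r7, #1: r7=3+1=4
CMP r7, #9  (cmp 4,9)
BNE L2: taken
after LDR r6, [r4]: r6=M[104]=0
after ADD r0, r0, r6: r0=12+0=12
after LDR r0, [r4]: r0=M[104]=0
after ADD r6, r6, r0: r6=0+0=0
after ADD r4, r4, #4: r4=104+4=108
after ADD r7, r7, #1: r7=4+1=5
CMP r7, #9  (cmp 5,9)
BNE L2: taken
after LDR r6, [r4]: r6=M[108]=0
after ADD r0, r0, r6: r0=0+0=0
after LDR r0, [r4]: r0=M[108]=0
after ADD r6, r6, r0: r6=0+0=0
after ADD r4, r4, #4: r4=108+4=112
after ADD r7, r7, #1: r7=5+1=6
CMP r7, #9  (cmp 6,9)
BNE L2: taken
after LDR r6, [r4]: r6=M[112]=-1
after ADD r0, r0, r6: r0=0+(-1)=-1
after LDR r0, [r4]: r0=M[112]=-1
after ADD r6, r6, r0: r6=(-1)+(-1)=-2
after ADD r4, r4, #4: r4=112+4=116
after ADD r7, r7, #1: r7=6+1=7
CMP r7, #9  (cmp 7,9)
BNE L2: taken
after LDR r6, [r4]: r6=M[116]=10
after ADD r0, r0, r6: r0=(-1)+10=9
after LDR r0, [r4]: r0=M[116]=10
after ADD r6, r6, r0: r6=10+10=20
after ADD r4, r4, #4: r4=116+4=120
after ADD r7, r7, #1: r7=7+1=8
CMP r7, #9  (cmp 8,9)
BNE L2: taken
after LDR r6, [r4]: r6=M[120]=23
after ADD r0, r0, r6: r0=10+23=33
after LDR r0, [r4]: r0=M[120]=23
after ADD r6, r6, r0: r6=23+23=46
after ADD r4, r4, #4: r4=120+4=124
after ADD r7, r7, #1: r7=8+1=9
CMP r7, #9  (cmp 9,9)
BNE L2: not taken
after XOR r6, r0, r0: r6=23^23=0
STR r0, [100] → M[100]=23
halt.

23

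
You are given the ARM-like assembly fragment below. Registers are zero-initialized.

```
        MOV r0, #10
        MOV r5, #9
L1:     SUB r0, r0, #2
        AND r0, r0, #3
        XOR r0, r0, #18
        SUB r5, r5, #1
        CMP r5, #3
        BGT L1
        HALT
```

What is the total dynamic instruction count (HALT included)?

39

after MOV r0, #10: r0=10
after MOV r5, #9: r5=9
after SUB r0, r0, #2: r0=10-2=8
after AND r0, r0, #3: r0=8&3=0
after XOR r0, r0, #18: r0=0^18=18
after SUB r5, r5, #1: r5=9-1=8
CMP r5, #3  (cmp 8,3)
BGT L1: taken
after SUB r0, r0, #2: r0=18-2=16
after AND r0, r0, #3: r0=16&3=0
after XOR r0, r0, #18: r0=0^18=18
after SUB r5, r5, #1: r5=8-1=7
CMP r5, #3  (cmp 7,3)
BGT L1: taken
after SUB r0, r0, #2: r0=18-2=16
after AND r0, r0, #3: r0=16&3=0
after XOR r0, r0, #18: r0=0^18=18
after SUB r5, r5, #1: r5=7-1=6
CMP r5, #3  (cmp 6,3)
BGT L1: taken
after SUB r0, r0, #2: r0=18-2=16
after AND r0, r0, #3: r0=16&3=0
after XOR r0, r0, #18: r0=0^18=18
after SUB r5, r5, #1: r5=6-1=5
CMP r5, #3  (cmp 5,3)
BGT L1: taken
after SUB r0, r0, #2: r0=18-2=16
after AND r0, r0, #3: r0=16&3=0
after XOR r0, r0, #18: r0=0^18=18
after SUB r5, r5, #1: r5=5-1=4
CMP r5, #3  (cmp 4,3)
BGT L1: taken
after SUB r0, r0, #2: r0=18-2=16
after AND r0, r0, #3: r0=16&3=0
after XOR r0, r0, #18: r0=0^18=18
after SUB r5, r5, #1: r5=4-1=3
CMP r5, #3  (cmp 3,3)
BGT L1: not taken
halt.
Total executed instructions: 39.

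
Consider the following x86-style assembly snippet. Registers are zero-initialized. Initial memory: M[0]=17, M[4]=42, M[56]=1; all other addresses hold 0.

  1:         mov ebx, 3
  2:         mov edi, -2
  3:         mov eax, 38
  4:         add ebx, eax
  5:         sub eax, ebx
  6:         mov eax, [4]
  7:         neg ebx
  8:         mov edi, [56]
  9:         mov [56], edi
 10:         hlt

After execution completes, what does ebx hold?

after mov ebx, 3: ebx=3
after mov edi, -2: edi=-2
after mov eax, 38: eax=38
after add ebx, eax: ebx=3+38=41
after sub eax, ebx: eax=38-41=-3
after mov eax, [4]: eax=M[4]=42
after neg ebx: ebx=-(41)=-41
after mov edi, [56]: edi=M[56]=1
mov [56], edi → M[56]=1
halt.

-41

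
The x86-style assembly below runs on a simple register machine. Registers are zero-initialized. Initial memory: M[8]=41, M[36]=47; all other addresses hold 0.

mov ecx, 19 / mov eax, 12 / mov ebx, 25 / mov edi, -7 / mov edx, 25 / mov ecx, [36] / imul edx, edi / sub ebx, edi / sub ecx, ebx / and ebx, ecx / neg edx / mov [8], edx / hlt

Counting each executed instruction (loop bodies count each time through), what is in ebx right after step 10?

0

ecx=19
eax=12
ebx=25
edi=-7
edx=25
ecx=M[36]=47
edx=25*(-7)=-175
ebx=25-(-7)=32
ecx=47-32=15
ebx=32&15=0
After step 10: ebx = 0.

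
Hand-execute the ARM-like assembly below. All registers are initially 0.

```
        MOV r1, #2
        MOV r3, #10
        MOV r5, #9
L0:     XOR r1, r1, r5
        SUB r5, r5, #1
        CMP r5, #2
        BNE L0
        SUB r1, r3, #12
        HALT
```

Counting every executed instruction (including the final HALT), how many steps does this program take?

33

r1=2
r3=10
r5=9
r1=2^9=11
r5=9-1=8
CMP r5, #2  (cmp 8,2)
BNE L0: taken
r1=11^8=3
r5=8-1=7
CMP r5, #2  (cmp 7,2)
BNE L0: taken
r1=3^7=4
r5=7-1=6
CMP r5, #2  (cmp 6,2)
BNE L0: taken
r1=4^6=2
r5=6-1=5
CMP r5, #2  (cmp 5,2)
BNE L0: taken
r1=2^5=7
r5=5-1=4
CMP r5, #2  (cmp 4,2)
BNE L0: taken
r1=7^4=3
r5=4-1=3
CMP r5, #2  (cmp 3,2)
BNE L0: taken
r1=3^3=0
r5=3-1=2
CMP r5, #2  (cmp 2,2)
BNE L0: not taken
r1=10-12=-2
halt.
Total executed instructions: 33.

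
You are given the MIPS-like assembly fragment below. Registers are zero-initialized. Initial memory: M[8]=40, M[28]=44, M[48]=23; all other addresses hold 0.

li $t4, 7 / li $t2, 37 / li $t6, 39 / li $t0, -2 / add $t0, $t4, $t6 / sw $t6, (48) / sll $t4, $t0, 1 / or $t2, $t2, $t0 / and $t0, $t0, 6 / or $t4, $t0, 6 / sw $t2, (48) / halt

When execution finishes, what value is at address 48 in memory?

after li $t4, 7: $t4=7
after li $t2, 37: $t2=37
after li $t6, 39: $t6=39
after li $t0, -2: $t0=-2
after add $t0, $t4, $t6: $t0=7+39=46
sw $t6, (48) → M[48]=39
after sll $t4, $t0, 1: $t4=46<<1=92
after or $t2, $t2, $t0: $t2=37|46=47
after and $t0, $t0, 6: $t0=46&6=6
after or $t4, $t0, 6: $t4=6|6=6
sw $t2, (48) → M[48]=47
halt.

47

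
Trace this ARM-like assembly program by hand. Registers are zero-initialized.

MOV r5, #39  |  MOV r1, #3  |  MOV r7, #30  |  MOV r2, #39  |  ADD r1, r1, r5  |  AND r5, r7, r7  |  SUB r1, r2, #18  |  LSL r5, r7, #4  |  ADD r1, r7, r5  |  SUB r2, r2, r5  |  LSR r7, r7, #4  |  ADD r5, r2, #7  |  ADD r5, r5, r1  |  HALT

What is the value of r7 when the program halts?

r5=39
r1=3
r7=30
r2=39
r1=3+39=42
r5=30&30=30
r1=39-18=21
r5=30<<4=480
r1=30+480=510
r2=39-480=-441
r7=30>>4=1
r5=(-441)+7=-434
r5=(-434)+510=76
halt.

1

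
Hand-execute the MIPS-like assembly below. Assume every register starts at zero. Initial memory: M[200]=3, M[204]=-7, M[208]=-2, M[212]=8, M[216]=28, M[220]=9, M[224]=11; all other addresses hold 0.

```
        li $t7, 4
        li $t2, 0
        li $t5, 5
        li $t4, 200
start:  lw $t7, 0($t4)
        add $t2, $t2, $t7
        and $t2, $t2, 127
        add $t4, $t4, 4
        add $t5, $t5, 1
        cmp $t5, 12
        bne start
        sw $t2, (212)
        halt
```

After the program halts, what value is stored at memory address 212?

li $t7, 4 → $t7=4
li $t2, 0 → $t2=0
li $t5, 5 → $t5=5
li $t4, 200 → $t4=200
lw $t7, 0($t4) → $t7=M[200]=3
add $t2, $t2, $t7 → $t2=0+3=3
and $t2, $t2, 127 → $t2=3&127=3
add $t4, $t4, 4 → $t4=200+4=204
add $t5, $t5, 1 → $t5=5+1=6
cmp $t5, 12  (cmp 6,12)
bne start: taken
lw $t7, 0($t4) → $t7=M[204]=-7
add $t2, $t2, $t7 → $t2=3+(-7)=-4
and $t2, $t2, 127 → $t2=(-4)&127=124
add $t4, $t4, 4 → $t4=204+4=208
add $t5, $t5, 1 → $t5=6+1=7
cmp $t5, 12  (cmp 7,12)
bne start: taken
lw $t7, 0($t4) → $t7=M[208]=-2
add $t2, $t2, $t7 → $t2=124+(-2)=122
and $t2, $t2, 127 → $t2=122&127=122
add $t4, $t4, 4 → $t4=208+4=212
add $t5, $t5, 1 → $t5=7+1=8
cmp $t5, 12  (cmp 8,12)
bne start: taken
lw $t7, 0($t4) → $t7=M[212]=8
add $t2, $t2, $t7 → $t2=122+8=130
and $t2, $t2, 127 → $t2=130&127=2
add $t4, $t4, 4 → $t4=212+4=216
add $t5, $t5, 1 → $t5=8+1=9
cmp $t5, 12  (cmp 9,12)
bne start: taken
lw $t7, 0($t4) → $t7=M[216]=28
add $t2, $t2, $t7 → $t2=2+28=30
and $t2, $t2, 127 → $t2=30&127=30
add $t4, $t4, 4 → $t4=216+4=220
add $t5, $t5, 1 → $t5=9+1=10
cmp $t5, 12  (cmp 10,12)
bne start: taken
lw $t7, 0($t4) → $t7=M[220]=9
add $t2, $t2, $t7 → $t2=30+9=39
and $t2, $t2, 127 → $t2=39&127=39
add $t4, $t4, 4 → $t4=220+4=224
add $t5, $t5, 1 → $t5=10+1=11
cmp $t5, 12  (cmp 11,12)
bne start: taken
lw $t7, 0($t4) → $t7=M[224]=11
add $t2, $t2, $t7 → $t2=39+11=50
and $t2, $t2, 127 → $t2=50&127=50
add $t4, $t4, 4 → $t4=224+4=228
add $t5, $t5, 1 → $t5=11+1=12
cmp $t5, 12  (cmp 12,12)
bne start: not taken
sw $t2, (212) → M[212]=50
halt.

50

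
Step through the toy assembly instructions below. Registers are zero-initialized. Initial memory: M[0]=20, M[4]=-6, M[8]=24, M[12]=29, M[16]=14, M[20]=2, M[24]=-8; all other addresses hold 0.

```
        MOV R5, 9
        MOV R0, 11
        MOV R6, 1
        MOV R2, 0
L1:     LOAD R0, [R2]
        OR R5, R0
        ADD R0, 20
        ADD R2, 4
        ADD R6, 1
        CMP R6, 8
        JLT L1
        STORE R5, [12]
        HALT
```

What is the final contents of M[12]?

-1

MOV R5, 9 → R5=9
MOV R0, 11 → R0=11
MOV R6, 1 → R6=1
MOV R2, 0 → R2=0
LOAD R0, [R2] → R0=M[0]=20
OR R5, R0 → R5=9|20=29
ADD R0, 20 → R0=20+20=40
ADD R2, 4 → R2=0+4=4
ADD R6, 1 → R6=1+1=2
CMP R6, 8  (cmp 2,8)
JLT L1: taken
LOAD R0, [R2] → R0=M[4]=-6
OR R5, R0 → R5=29|(-6)=-1
ADD R0, 20 → R0=(-6)+20=14
ADD R2, 4 → R2=4+4=8
ADD R6, 1 → R6=2+1=3
CMP R6, 8  (cmp 3,8)
JLT L1: taken
LOAD R0, [R2] → R0=M[8]=24
OR R5, R0 → R5=(-1)|24=-1
ADD R0, 20 → R0=24+20=44
ADD R2, 4 → R2=8+4=12
ADD R6, 1 → R6=3+1=4
CMP R6, 8  (cmp 4,8)
JLT L1: taken
LOAD R0, [R2] → R0=M[12]=29
OR R5, R0 → R5=(-1)|29=-1
ADD R0, 20 → R0=29+20=49
ADD R2, 4 → R2=12+4=16
ADD R6, 1 → R6=4+1=5
CMP R6, 8  (cmp 5,8)
JLT L1: taken
LOAD R0, [R2] → R0=M[16]=14
OR R5, R0 → R5=(-1)|14=-1
ADD R0, 20 → R0=14+20=34
ADD R2, 4 → R2=16+4=20
ADD R6, 1 → R6=5+1=6
CMP R6, 8  (cmp 6,8)
JLT L1: taken
LOAD R0, [R2] → R0=M[20]=2
OR R5, R0 → R5=(-1)|2=-1
ADD R0, 20 → R0=2+20=22
ADD R2, 4 → R2=20+4=24
ADD R6, 1 → R6=6+1=7
CMP R6, 8  (cmp 7,8)
JLT L1: taken
LOAD R0, [R2] → R0=M[24]=-8
OR R5, R0 → R5=(-1)|(-8)=-1
ADD R0, 20 → R0=(-8)+20=12
ADD R2, 4 → R2=24+4=28
ADD R6, 1 → R6=7+1=8
CMP R6, 8  (cmp 8,8)
JLT L1: not taken
STORE R5, [12] → M[12]=-1
halt.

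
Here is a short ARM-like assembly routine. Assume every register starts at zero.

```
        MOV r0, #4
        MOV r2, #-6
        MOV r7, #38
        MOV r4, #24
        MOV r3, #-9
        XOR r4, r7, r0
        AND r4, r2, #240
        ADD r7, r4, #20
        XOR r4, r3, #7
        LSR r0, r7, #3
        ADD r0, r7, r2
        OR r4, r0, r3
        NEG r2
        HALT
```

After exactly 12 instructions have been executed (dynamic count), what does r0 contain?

MOV r0, #4 → r0=4
MOV r2, #-6 → r2=-6
MOV r7, #38 → r7=38
MOV r4, #24 → r4=24
MOV r3, #-9 → r3=-9
XOR r4, r7, r0 → r4=38^4=34
AND r4, r2, #240 → r4=(-6)&240=240
ADD r7, r4, #20 → r7=240+20=260
XOR r4, r3, #7 → r4=(-9)^7=-16
LSR r0, r7, #3 → r0=260>>3=32
ADD r0, r7, r2 → r0=260+(-6)=254
OR r4, r0, r3 → r4=254|(-9)=-1
After step 12: r0 = 254.

254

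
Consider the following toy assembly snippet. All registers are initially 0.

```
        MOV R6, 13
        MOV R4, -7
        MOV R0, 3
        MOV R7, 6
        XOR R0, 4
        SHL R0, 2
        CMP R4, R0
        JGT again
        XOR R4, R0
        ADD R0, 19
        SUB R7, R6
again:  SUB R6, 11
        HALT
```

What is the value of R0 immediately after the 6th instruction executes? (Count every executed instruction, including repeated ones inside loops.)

R6=13
R4=-7
R0=3
R7=6
R0=3^4=7
R0=7<<2=28
After step 6: R0 = 28.

28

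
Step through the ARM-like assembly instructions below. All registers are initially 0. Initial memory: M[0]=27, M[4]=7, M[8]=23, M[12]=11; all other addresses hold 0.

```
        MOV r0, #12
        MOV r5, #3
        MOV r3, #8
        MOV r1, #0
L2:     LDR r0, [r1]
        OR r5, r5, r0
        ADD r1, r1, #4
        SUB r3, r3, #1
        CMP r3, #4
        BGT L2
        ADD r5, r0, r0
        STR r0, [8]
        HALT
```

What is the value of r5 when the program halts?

after MOV r0, #12: r0=12
after MOV r5, #3: r5=3
after MOV r3, #8: r3=8
after MOV r1, #0: r1=0
after LDR r0, [r1]: r0=M[0]=27
after OR r5, r5, r0: r5=3|27=27
after ADD r1, r1, #4: r1=0+4=4
after SUB r3, r3, #1: r3=8-1=7
CMP r3, #4  (cmp 7,4)
BGT L2: taken
after LDR r0, [r1]: r0=M[4]=7
after OR r5, r5, r0: r5=27|7=31
after ADD r1, r1, #4: r1=4+4=8
after SUB r3, r3, #1: r3=7-1=6
CMP r3, #4  (cmp 6,4)
BGT L2: taken
after LDR r0, [r1]: r0=M[8]=23
after OR r5, r5, r0: r5=31|23=31
after ADD r1, r1, #4: r1=8+4=12
after SUB r3, r3, #1: r3=6-1=5
CMP r3, #4  (cmp 5,4)
BGT L2: taken
after LDR r0, [r1]: r0=M[12]=11
after OR r5, r5, r0: r5=31|11=31
after ADD r1, r1, #4: r1=12+4=16
after SUB r3, r3, #1: r3=5-1=4
CMP r3, #4  (cmp 4,4)
BGT L2: not taken
after ADD r5, r0, r0: r5=11+11=22
STR r0, [8] → M[8]=11
halt.

22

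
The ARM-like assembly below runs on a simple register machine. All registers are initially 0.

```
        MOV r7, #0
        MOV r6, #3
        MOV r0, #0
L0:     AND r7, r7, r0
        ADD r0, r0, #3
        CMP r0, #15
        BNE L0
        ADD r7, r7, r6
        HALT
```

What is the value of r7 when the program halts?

3

r7=0
r6=3
r0=0
r7=0&0=0
r0=0+3=3
CMP r0, #15  (cmp 3,15)
BNE L0: taken
r7=0&3=0
r0=3+3=6
CMP r0, #15  (cmp 6,15)
BNE L0: taken
r7=0&6=0
r0=6+3=9
CMP r0, #15  (cmp 9,15)
BNE L0: taken
r7=0&9=0
r0=9+3=12
CMP r0, #15  (cmp 12,15)
BNE L0: taken
r7=0&12=0
r0=12+3=15
CMP r0, #15  (cmp 15,15)
BNE L0: not taken
r7=0+3=3
halt.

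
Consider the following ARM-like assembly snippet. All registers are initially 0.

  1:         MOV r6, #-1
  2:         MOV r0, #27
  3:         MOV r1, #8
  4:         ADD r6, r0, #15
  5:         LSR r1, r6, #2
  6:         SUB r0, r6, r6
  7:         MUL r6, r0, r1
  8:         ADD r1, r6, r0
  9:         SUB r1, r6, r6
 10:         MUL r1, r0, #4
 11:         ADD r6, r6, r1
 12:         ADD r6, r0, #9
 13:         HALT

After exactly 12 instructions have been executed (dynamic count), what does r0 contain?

0

MOV r6, #-1 → r6=-1
MOV r0, #27 → r0=27
MOV r1, #8 → r1=8
ADD r6, r0, #15 → r6=27+15=42
LSR r1, r6, #2 → r1=42>>2=10
SUB r0, r6, r6 → r0=42-42=0
MUL r6, r0, r1 → r6=0*10=0
ADD r1, r6, r0 → r1=0+0=0
SUB r1, r6, r6 → r1=0-0=0
MUL r1, r0, #4 → r1=0*4=0
ADD r6, r6, r1 → r6=0+0=0
ADD r6, r0, #9 → r6=0+9=9
After step 12: r0 = 0.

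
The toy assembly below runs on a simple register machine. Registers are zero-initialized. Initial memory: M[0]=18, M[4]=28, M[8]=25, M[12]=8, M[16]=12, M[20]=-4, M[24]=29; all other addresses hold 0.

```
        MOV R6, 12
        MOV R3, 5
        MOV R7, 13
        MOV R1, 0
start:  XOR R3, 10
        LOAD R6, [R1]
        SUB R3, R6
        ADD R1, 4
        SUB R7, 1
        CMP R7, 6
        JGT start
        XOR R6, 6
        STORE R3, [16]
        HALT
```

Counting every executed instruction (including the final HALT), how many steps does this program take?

56

MOV R6, 12 → R6=12
MOV R3, 5 → R3=5
MOV R7, 13 → R7=13
MOV R1, 0 → R1=0
XOR R3, 10 → R3=5^10=15
LOAD R6, [R1] → R6=M[0]=18
SUB R3, R6 → R3=15-18=-3
ADD R1, 4 → R1=0+4=4
SUB R7, 1 → R7=13-1=12
CMP R7, 6  (cmp 12,6)
JGT start: taken
XOR R3, 10 → R3=(-3)^10=-9
LOAD R6, [R1] → R6=M[4]=28
SUB R3, R6 → R3=(-9)-28=-37
ADD R1, 4 → R1=4+4=8
SUB R7, 1 → R7=12-1=11
CMP R7, 6  (cmp 11,6)
JGT start: taken
XOR R3, 10 → R3=(-37)^10=-47
LOAD R6, [R1] → R6=M[8]=25
SUB R3, R6 → R3=(-47)-25=-72
ADD R1, 4 → R1=8+4=12
SUB R7, 1 → R7=11-1=10
CMP R7, 6  (cmp 10,6)
JGT start: taken
XOR R3, 10 → R3=(-72)^10=-78
LOAD R6, [R1] → R6=M[12]=8
SUB R3, R6 → R3=(-78)-8=-86
ADD R1, 4 → R1=12+4=16
SUB R7, 1 → R7=10-1=9
CMP R7, 6  (cmp 9,6)
JGT start: taken
XOR R3, 10 → R3=(-86)^10=-96
LOAD R6, [R1] → R6=M[16]=12
SUB R3, R6 → R3=(-96)-12=-108
ADD R1, 4 → R1=16+4=20
SUB R7, 1 → R7=9-1=8
CMP R7, 6  (cmp 8,6)
JGT start: taken
XOR R3, 10 → R3=(-108)^10=-98
LOAD R6, [R1] → R6=M[20]=-4
SUB R3, R6 → R3=(-98)-(-4)=-94
ADD R1, 4 → R1=20+4=24
SUB R7, 1 → R7=8-1=7
CMP R7, 6  (cmp 7,6)
JGT start: taken
XOR R3, 10 → R3=(-94)^10=-88
LOAD R6, [R1] → R6=M[24]=29
SUB R3, R6 → R3=(-88)-29=-117
ADD R1, 4 → R1=24+4=28
SUB R7, 1 → R7=7-1=6
CMP R7, 6  (cmp 6,6)
JGT start: not taken
XOR R6, 6 → R6=29^6=27
STORE R3, [16] → M[16]=-117
halt.
Total executed instructions: 56.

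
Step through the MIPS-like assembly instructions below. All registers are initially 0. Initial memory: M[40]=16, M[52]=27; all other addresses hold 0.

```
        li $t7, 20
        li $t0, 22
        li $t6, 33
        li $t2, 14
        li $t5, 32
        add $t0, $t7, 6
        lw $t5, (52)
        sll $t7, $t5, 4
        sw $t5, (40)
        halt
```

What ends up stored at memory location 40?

27

after li $t7, 20: $t7=20
after li $t0, 22: $t0=22
after li $t6, 33: $t6=33
after li $t2, 14: $t2=14
after li $t5, 32: $t5=32
after add $t0, $t7, 6: $t0=20+6=26
after lw $t5, (52): $t5=M[52]=27
after sll $t7, $t5, 4: $t7=27<<4=432
sw $t5, (40) → M[40]=27
halt.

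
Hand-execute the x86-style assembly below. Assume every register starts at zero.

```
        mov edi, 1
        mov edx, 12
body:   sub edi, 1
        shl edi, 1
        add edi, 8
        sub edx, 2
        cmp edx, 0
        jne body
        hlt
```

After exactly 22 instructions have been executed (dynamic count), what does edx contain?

6

edi=1
edx=12
edi=1-1=0
edi=0<<1=0
edi=0+8=8
edx=12-2=10
cmp edx, 0  (cmp 10,0)
jne body: taken
edi=8-1=7
edi=7<<1=14
edi=14+8=22
edx=10-2=8
cmp edx, 0  (cmp 8,0)
jne body: taken
edi=22-1=21
edi=21<<1=42
edi=42+8=50
edx=8-2=6
cmp edx, 0  (cmp 6,0)
jne body: taken
edi=50-1=49
edi=49<<1=98
After step 22: edx = 6.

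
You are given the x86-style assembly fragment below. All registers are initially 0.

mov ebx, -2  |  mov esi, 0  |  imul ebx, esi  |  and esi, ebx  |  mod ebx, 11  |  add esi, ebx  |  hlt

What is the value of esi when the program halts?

0

after mov ebx, -2: ebx=-2
after mov esi, 0: esi=0
after imul ebx, esi: ebx=(-2)*0=0
after and esi, ebx: esi=0&0=0
after mod ebx, 11: ebx=0%11=0
after add esi, ebx: esi=0+0=0
halt.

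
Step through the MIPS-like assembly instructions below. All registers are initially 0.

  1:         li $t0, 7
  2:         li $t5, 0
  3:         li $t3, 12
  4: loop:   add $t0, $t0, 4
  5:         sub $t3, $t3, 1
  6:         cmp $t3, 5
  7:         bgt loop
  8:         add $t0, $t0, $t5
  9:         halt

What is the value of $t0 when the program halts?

35

after li $t0, 7: $t0=7
after li $t5, 0: $t5=0
after li $t3, 12: $t3=12
after add $t0, $t0, 4: $t0=7+4=11
after sub $t3, $t3, 1: $t3=12-1=11
cmp $t3, 5  (cmp 11,5)
bgt loop: taken
after add $t0, $t0, 4: $t0=11+4=15
after sub $t3, $t3, 1: $t3=11-1=10
cmp $t3, 5  (cmp 10,5)
bgt loop: taken
after add $t0, $t0, 4: $t0=15+4=19
after sub $t3, $t3, 1: $t3=10-1=9
cmp $t3, 5  (cmp 9,5)
bgt loop: taken
after add $t0, $t0, 4: $t0=19+4=23
after sub $t3, $t3, 1: $t3=9-1=8
cmp $t3, 5  (cmp 8,5)
bgt loop: taken
after add $t0, $t0, 4: $t0=23+4=27
after sub $t3, $t3, 1: $t3=8-1=7
cmp $t3, 5  (cmp 7,5)
bgt loop: taken
after add $t0, $t0, 4: $t0=27+4=31
after sub $t3, $t3, 1: $t3=7-1=6
cmp $t3, 5  (cmp 6,5)
bgt loop: taken
after add $t0, $t0, 4: $t0=31+4=35
after sub $t3, $t3, 1: $t3=6-1=5
cmp $t3, 5  (cmp 5,5)
bgt loop: not taken
after add $t0, $t0, $t5: $t0=35+0=35
halt.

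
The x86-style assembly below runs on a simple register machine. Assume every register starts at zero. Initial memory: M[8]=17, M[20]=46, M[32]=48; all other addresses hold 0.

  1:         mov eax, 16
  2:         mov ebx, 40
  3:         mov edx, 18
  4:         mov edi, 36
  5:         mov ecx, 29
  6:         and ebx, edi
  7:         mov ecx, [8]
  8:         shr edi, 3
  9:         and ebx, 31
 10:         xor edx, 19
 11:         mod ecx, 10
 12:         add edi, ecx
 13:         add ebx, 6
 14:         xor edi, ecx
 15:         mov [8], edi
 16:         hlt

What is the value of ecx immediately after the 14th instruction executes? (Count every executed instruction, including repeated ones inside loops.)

7

after mov eax, 16: eax=16
after mov ebx, 40: ebx=40
after mov edx, 18: edx=18
after mov edi, 36: edi=36
after mov ecx, 29: ecx=29
after and ebx, edi: ebx=40&36=32
after mov ecx, [8]: ecx=M[8]=17
after shr edi, 3: edi=36>>3=4
after and ebx, 31: ebx=32&31=0
after xor edx, 19: edx=18^19=1
after mod ecx, 10: ecx=17%10=7
after add edi, ecx: edi=4+7=11
after add ebx, 6: ebx=0+6=6
after xor edi, ecx: edi=11^7=12
After step 14: ecx = 7.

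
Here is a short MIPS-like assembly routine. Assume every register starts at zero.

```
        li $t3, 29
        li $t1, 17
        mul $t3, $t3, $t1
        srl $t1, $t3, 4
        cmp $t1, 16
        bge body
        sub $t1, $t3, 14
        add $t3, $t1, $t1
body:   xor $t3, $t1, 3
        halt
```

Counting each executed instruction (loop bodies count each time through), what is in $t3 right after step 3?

li $t3, 29 → $t3=29
li $t1, 17 → $t1=17
mul $t3, $t3, $t1 → $t3=29*17=493
After step 3: $t3 = 493.

493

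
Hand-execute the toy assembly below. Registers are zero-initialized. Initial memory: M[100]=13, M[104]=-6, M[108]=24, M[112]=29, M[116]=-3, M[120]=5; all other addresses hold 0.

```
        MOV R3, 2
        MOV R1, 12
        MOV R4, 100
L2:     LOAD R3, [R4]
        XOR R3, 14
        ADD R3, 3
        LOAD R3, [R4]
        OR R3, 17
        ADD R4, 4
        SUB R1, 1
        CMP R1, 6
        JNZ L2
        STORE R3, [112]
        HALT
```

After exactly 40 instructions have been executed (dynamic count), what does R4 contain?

116

after MOV R3, 2: R3=2
after MOV R1, 12: R1=12
after MOV R4, 100: R4=100
after LOAD R3, [R4]: R3=M[100]=13
after XOR R3, 14: R3=13^14=3
after ADD R3, 3: R3=3+3=6
after LOAD R3, [R4]: R3=M[100]=13
after OR R3, 17: R3=13|17=29
after ADD R4, 4: R4=100+4=104
after SUB R1, 1: R1=12-1=11
CMP R1, 6  (cmp 11,6)
JNZ L2: taken
after LOAD R3, [R4]: R3=M[104]=-6
after XOR R3, 14: R3=(-6)^14=-12
after ADD R3, 3: R3=(-12)+3=-9
after LOAD R3, [R4]: R3=M[104]=-6
after OR R3, 17: R3=(-6)|17=-5
after ADD R4, 4: R4=104+4=108
after SUB R1, 1: R1=11-1=10
CMP R1, 6  (cmp 10,6)
JNZ L2: taken
after LOAD R3, [R4]: R3=M[108]=24
after XOR R3, 14: R3=24^14=22
after ADD R3, 3: R3=22+3=25
after LOAD R3, [R4]: R3=M[108]=24
after OR R3, 17: R3=24|17=25
after ADD R4, 4: R4=108+4=112
after SUB R1, 1: R1=10-1=9
CMP R1, 6  (cmp 9,6)
JNZ L2: taken
after LOAD R3, [R4]: R3=M[112]=29
after XOR R3, 14: R3=29^14=19
after ADD R3, 3: R3=19+3=22
after LOAD R3, [R4]: R3=M[112]=29
after OR R3, 17: R3=29|17=29
after ADD R4, 4: R4=112+4=116
after SUB R1, 1: R1=9-1=8
CMP R1, 6  (cmp 8,6)
JNZ L2: taken
after LOAD R3, [R4]: R3=M[116]=-3
After step 40: R4 = 116.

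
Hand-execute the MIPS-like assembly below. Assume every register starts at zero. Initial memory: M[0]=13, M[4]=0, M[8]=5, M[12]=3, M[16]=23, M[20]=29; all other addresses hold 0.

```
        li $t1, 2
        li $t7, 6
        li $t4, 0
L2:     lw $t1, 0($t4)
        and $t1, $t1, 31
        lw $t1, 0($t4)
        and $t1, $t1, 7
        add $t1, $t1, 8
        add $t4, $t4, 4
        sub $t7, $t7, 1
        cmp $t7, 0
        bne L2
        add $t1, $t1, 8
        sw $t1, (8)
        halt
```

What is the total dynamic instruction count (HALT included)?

li $t1, 2 → $t1=2
li $t7, 6 → $t7=6
li $t4, 0 → $t4=0
lw $t1, 0($t4) → $t1=M[0]=13
and $t1, $t1, 31 → $t1=13&31=13
lw $t1, 0($t4) → $t1=M[0]=13
and $t1, $t1, 7 → $t1=13&7=5
add $t1, $t1, 8 → $t1=5+8=13
add $t4, $t4, 4 → $t4=0+4=4
sub $t7, $t7, 1 → $t7=6-1=5
cmp $t7, 0  (cmp 5,0)
bne L2: taken
lw $t1, 0($t4) → $t1=M[4]=0
and $t1, $t1, 31 → $t1=0&31=0
lw $t1, 0($t4) → $t1=M[4]=0
and $t1, $t1, 7 → $t1=0&7=0
add $t1, $t1, 8 → $t1=0+8=8
add $t4, $t4, 4 → $t4=4+4=8
sub $t7, $t7, 1 → $t7=5-1=4
cmp $t7, 0  (cmp 4,0)
bne L2: taken
lw $t1, 0($t4) → $t1=M[8]=5
and $t1, $t1, 31 → $t1=5&31=5
lw $t1, 0($t4) → $t1=M[8]=5
and $t1, $t1, 7 → $t1=5&7=5
add $t1, $t1, 8 → $t1=5+8=13
add $t4, $t4, 4 → $t4=8+4=12
sub $t7, $t7, 1 → $t7=4-1=3
cmp $t7, 0  (cmp 3,0)
bne L2: taken
lw $t1, 0($t4) → $t1=M[12]=3
and $t1, $t1, 31 → $t1=3&31=3
lw $t1, 0($t4) → $t1=M[12]=3
and $t1, $t1, 7 → $t1=3&7=3
add $t1, $t1, 8 → $t1=3+8=11
add $t4, $t4, 4 → $t4=12+4=16
sub $t7, $t7, 1 → $t7=3-1=2
cmp $t7, 0  (cmp 2,0)
bne L2: taken
lw $t1, 0($t4) → $t1=M[16]=23
and $t1, $t1, 31 → $t1=23&31=23
lw $t1, 0($t4) → $t1=M[16]=23
and $t1, $t1, 7 → $t1=23&7=7
add $t1, $t1, 8 → $t1=7+8=15
add $t4, $t4, 4 → $t4=16+4=20
sub $t7, $t7, 1 → $t7=2-1=1
cmp $t7, 0  (cmp 1,0)
bne L2: taken
lw $t1, 0($t4) → $t1=M[20]=29
and $t1, $t1, 31 → $t1=29&31=29
lw $t1, 0($t4) → $t1=M[20]=29
and $t1, $t1, 7 → $t1=29&7=5
add $t1, $t1, 8 → $t1=5+8=13
add $t4, $t4, 4 → $t4=20+4=24
sub $t7, $t7, 1 → $t7=1-1=0
cmp $t7, 0  (cmp 0,0)
bne L2: not taken
add $t1, $t1, 8 → $t1=13+8=21
sw $t1, (8) → M[8]=21
halt.
Total executed instructions: 60.

60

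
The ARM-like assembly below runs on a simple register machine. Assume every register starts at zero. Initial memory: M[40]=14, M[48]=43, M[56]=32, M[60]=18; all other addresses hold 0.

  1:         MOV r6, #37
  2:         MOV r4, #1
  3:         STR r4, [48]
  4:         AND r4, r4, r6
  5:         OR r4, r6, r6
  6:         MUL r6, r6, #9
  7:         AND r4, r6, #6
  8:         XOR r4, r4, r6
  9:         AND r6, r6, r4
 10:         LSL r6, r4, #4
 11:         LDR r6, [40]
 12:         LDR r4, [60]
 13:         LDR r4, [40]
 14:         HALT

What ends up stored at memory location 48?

1

after MOV r6, #37: r6=37
after MOV r4, #1: r4=1
STR r4, [48] → M[48]=1
after AND r4, r4, r6: r4=1&37=1
after OR r4, r6, r6: r4=37|37=37
after MUL r6, r6, #9: r6=37*9=333
after AND r4, r6, #6: r4=333&6=4
after XOR r4, r4, r6: r4=4^333=329
after AND r6, r6, r4: r6=333&329=329
after LSL r6, r4, #4: r6=329<<4=5264
after LDR r6, [40]: r6=M[40]=14
after LDR r4, [60]: r4=M[60]=18
after LDR r4, [40]: r4=M[40]=14
halt.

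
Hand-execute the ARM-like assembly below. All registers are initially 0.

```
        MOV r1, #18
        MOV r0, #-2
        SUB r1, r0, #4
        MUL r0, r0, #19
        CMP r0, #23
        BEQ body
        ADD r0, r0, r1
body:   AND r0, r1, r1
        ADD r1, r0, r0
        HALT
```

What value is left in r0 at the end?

MOV r1, #18 → r1=18
MOV r0, #-2 → r0=-2
SUB r1, r0, #4 → r1=(-2)-4=-6
MUL r0, r0, #19 → r0=(-2)*19=-38
CMP r0, #23  (cmp -38,23)
BEQ body: not taken
ADD r0, r0, r1 → r0=(-38)+(-6)=-44
AND r0, r1, r1 → r0=(-6)&(-6)=-6
ADD r1, r0, r0 → r1=(-6)+(-6)=-12
halt.

-6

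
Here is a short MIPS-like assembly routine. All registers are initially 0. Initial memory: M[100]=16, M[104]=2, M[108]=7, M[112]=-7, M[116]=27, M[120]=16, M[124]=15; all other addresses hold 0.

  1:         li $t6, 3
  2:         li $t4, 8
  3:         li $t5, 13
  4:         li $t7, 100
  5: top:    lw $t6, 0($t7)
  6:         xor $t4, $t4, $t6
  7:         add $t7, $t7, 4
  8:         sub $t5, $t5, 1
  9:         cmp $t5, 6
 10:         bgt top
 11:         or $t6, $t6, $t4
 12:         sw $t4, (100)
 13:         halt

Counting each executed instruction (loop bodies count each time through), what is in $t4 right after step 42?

li $t6, 3 → $t6=3
li $t4, 8 → $t4=8
li $t5, 13 → $t5=13
li $t7, 100 → $t7=100
lw $t6, 0($t7) → $t6=M[100]=16
xor $t4, $t4, $t6 → $t4=8^16=24
add $t7, $t7, 4 → $t7=100+4=104
sub $t5, $t5, 1 → $t5=13-1=12
cmp $t5, 6  (cmp 12,6)
bgt top: taken
lw $t6, 0($t7) → $t6=M[104]=2
xor $t4, $t4, $t6 → $t4=24^2=26
add $t7, $t7, 4 → $t7=104+4=108
sub $t5, $t5, 1 → $t5=12-1=11
cmp $t5, 6  (cmp 11,6)
bgt top: taken
lw $t6, 0($t7) → $t6=M[108]=7
xor $t4, $t4, $t6 → $t4=26^7=29
add $t7, $t7, 4 → $t7=108+4=112
sub $t5, $t5, 1 → $t5=11-1=10
cmp $t5, 6  (cmp 10,6)
bgt top: taken
lw $t6, 0($t7) → $t6=M[112]=-7
xor $t4, $t4, $t6 → $t4=29^(-7)=-28
add $t7, $t7, 4 → $t7=112+4=116
sub $t5, $t5, 1 → $t5=10-1=9
cmp $t5, 6  (cmp 9,6)
bgt top: taken
lw $t6, 0($t7) → $t6=M[116]=27
xor $t4, $t4, $t6 → $t4=(-28)^27=-1
add $t7, $t7, 4 → $t7=116+4=120
sub $t5, $t5, 1 → $t5=9-1=8
cmp $t5, 6  (cmp 8,6)
bgt top: taken
lw $t6, 0($t7) → $t6=M[120]=16
xor $t4, $t4, $t6 → $t4=(-1)^16=-17
add $t7, $t7, 4 → $t7=120+4=124
sub $t5, $t5, 1 → $t5=8-1=7
cmp $t5, 6  (cmp 7,6)
bgt top: taken
lw $t6, 0($t7) → $t6=M[124]=15
xor $t4, $t4, $t6 → $t4=(-17)^15=-32
After step 42: $t4 = -32.

-32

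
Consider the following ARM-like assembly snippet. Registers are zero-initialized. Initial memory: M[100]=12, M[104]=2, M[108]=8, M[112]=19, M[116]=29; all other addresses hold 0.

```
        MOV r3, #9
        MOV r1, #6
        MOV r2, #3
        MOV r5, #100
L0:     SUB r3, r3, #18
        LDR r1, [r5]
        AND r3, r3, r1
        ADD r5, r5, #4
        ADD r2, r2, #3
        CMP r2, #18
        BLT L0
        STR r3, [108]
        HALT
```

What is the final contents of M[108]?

after MOV r3, #9: r3=9
after MOV r1, #6: r1=6
after MOV r2, #3: r2=3
after MOV r5, #100: r5=100
after SUB r3, r3, #18: r3=9-18=-9
after LDR r1, [r5]: r1=M[100]=12
after AND r3, r3, r1: r3=(-9)&12=4
after ADD r5, r5, #4: r5=100+4=104
after ADD r2, r2, #3: r2=3+3=6
CMP r2, #18  (cmp 6,18)
BLT L0: taken
after SUB r3, r3, #18: r3=4-18=-14
after LDR r1, [r5]: r1=M[104]=2
after AND r3, r3, r1: r3=(-14)&2=2
after ADD r5, r5, #4: r5=104+4=108
after ADD r2, r2, #3: r2=6+3=9
CMP r2, #18  (cmp 9,18)
BLT L0: taken
after SUB r3, r3, #18: r3=2-18=-16
after LDR r1, [r5]: r1=M[108]=8
after AND r3, r3, r1: r3=(-16)&8=0
after ADD r5, r5, #4: r5=108+4=112
after ADD r2, r2, #3: r2=9+3=12
CMP r2, #18  (cmp 12,18)
BLT L0: taken
after SUB r3, r3, #18: r3=0-18=-18
after LDR r1, [r5]: r1=M[112]=19
after AND r3, r3, r1: r3=(-18)&19=2
after ADD r5, r5, #4: r5=112+4=116
after ADD r2, r2, #3: r2=12+3=15
CMP r2, #18  (cmp 15,18)
BLT L0: taken
after SUB r3, r3, #18: r3=2-18=-16
after LDR r1, [r5]: r1=M[116]=29
after AND r3, r3, r1: r3=(-16)&29=16
after ADD r5, r5, #4: r5=116+4=120
after ADD r2, r2, #3: r2=15+3=18
CMP r2, #18  (cmp 18,18)
BLT L0: not taken
STR r3, [108] → M[108]=16
halt.

16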